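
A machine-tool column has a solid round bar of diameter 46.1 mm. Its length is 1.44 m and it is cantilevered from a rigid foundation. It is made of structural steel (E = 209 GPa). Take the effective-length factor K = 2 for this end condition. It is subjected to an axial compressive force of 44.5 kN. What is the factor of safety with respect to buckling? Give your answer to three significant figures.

n ≈ 1.24

I = πd⁴/64 = π×46.1⁴/64 = 2.217×10^5 mm⁴
I = 2.217×10^5 mm⁴ = 2.217×10^-7 m⁴
Effective length L_e = K·L = 2 × 1.44 = 2.880 m
P_cr = π²EI / L_e² = π² × 209×10⁹ × 2.217×10^-7 / 2.880² = 5.514×10^4 N
Factor of safety n = P_cr / P = 55.136 / 44.5 = 1.24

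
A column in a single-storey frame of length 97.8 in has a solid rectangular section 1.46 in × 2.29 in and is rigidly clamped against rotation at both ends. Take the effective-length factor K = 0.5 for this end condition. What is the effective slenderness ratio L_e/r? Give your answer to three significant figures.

Buckling occurs about the weak axis: I_min = h·b³/12 with b = 1.46 in (the shorter side).
I_min = 2.29×1.46³/12 = 0.5939 in⁴
A = 3.343 in²;  r_min = √(I/A) = √(0.5939/3.343) = 0.4215 in
L_e = K·L = 0.5 × 97.8 = 48.90 in
λ = L_e / r_min = 48.900 / 0.4215 = 116

λ ≈ 116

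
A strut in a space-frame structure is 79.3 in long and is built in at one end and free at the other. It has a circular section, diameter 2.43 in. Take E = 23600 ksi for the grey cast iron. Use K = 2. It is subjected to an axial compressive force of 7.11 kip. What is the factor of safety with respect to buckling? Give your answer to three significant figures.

I = πd⁴/64 = π×2.43⁴/64 = 1.712 in⁴
Effective length L_e = K·L = 2 × 79.3 = 158.6 in
P_cr = π²EI / L_e² = π² × 23600×10³ × 1.712 / 158.6² = 1.585×10^4 lb
Factor of safety n = P_cr / P = 15.849 / 7.11 = 2.23

n ≈ 2.23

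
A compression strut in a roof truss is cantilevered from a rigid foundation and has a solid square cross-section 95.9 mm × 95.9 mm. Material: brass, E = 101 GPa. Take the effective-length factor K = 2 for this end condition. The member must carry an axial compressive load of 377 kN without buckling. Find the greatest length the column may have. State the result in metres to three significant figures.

L_max ≈ 2.16 m

I = a⁴/12 = 95.9⁴/12 = 7.048×10^6 mm⁴
I = 7.048×10^-6 m⁴
At the buckling limit P_cr = P = 3.770×10^5 N
From P_cr = π²EI/(K·L)²:  L = (1/K)·√(π²EI/P_cr) = (1/2)·√(π²×1.01×10^11×7.048×10^-6/3.770×10^5)
L = 2.16 m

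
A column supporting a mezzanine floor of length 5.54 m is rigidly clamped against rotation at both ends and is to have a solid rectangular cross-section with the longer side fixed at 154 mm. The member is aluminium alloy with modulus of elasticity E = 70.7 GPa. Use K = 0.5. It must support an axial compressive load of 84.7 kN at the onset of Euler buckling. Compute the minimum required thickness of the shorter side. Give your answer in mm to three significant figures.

b ≈ 41.7 mm

L_e = K·L = 0.5 × 5.54 = 2.770 m
Required I = P_cr·L_e²/(π²E) = 8.470×10^4 × 2.770² / (π² × 7.07×10^10) = 9.314×10^-7 m⁴
I_req = 9.314×10^5 mm⁴
Rectangle, weak axis: I_min = h·b³/12 with h = 154 mm fixed  ⇒  b = (12I/h)^(1/3) = 41.7 mm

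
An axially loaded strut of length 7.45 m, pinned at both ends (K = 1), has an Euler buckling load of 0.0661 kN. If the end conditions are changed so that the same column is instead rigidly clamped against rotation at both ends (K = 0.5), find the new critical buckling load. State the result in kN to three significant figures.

P_cr ≈ 0.264 kN

P_cr ∝ 1/K², so P_cr,new = P_cr,old × (K_old/K_new)² = 0.0661 × (1/0.5)²
= 0.0661 × 4.000 = 0.264 kN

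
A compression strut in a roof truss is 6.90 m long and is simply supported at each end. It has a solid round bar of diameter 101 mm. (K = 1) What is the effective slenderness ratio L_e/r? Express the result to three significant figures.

λ ≈ 273

For a solid circle r = d/4 = 101/4 = 25.25 mm
L_e = K·L = 1 × 6.90 m = 6.900 m = 6900.0 mm
λ = L_e / r_min = 6900.0 / 25.25 = 273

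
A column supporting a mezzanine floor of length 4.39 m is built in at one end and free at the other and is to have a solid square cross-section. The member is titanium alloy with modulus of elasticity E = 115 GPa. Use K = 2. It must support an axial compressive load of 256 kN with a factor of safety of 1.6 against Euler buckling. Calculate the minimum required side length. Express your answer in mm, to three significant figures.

Required P_cr = n·P = 1.6 × 256 = 409.6 kN
L_e = K·L = 2 × 4.39 = 8.780 m
Required I = P_cr·L_e²/(π²E) = 4.096×10^5 × 8.780² / (π² × 1.15×10^11) = 2.782×10^-5 m⁴
I_req = 2.782×10^7 mm⁴
Solid square: I = a⁴/12  ⇒  a = (12I)^(1/4) = (12×2.782×10^7)^(1/4) = 135 mm

a ≈ 135 mm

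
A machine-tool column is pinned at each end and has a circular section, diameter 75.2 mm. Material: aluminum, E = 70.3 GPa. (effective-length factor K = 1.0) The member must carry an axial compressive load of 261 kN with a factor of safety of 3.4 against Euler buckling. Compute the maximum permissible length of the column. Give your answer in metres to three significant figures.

L_max ≈ 1.11 m

I = πd⁴/64 = π×75.2⁴/64 = 1.570×10^6 mm⁴
I = 1.570×10^-6 m⁴
Required critical load P_cr = n·P = 3.4 × 261 = 887.4 kN = 8.874×10^5 N
From P_cr = π²EI/(K·L)²:  L = (1/K)·√(π²EI/P_cr) = (1/1)·√(π²×7.03×10^10×1.570×10^-6/8.874×10^5)
L = 1.11 m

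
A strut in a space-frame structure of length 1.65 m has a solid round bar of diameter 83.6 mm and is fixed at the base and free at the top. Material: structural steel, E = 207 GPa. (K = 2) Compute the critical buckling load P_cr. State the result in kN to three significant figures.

I = πd⁴/64 = π×83.6⁴/64 = 2.398×10^6 mm⁴
I = 2.398×10^6 mm⁴ = 2.398×10^-6 m⁴
Effective length L_e = K·L = 2 × 1.65 = 3.300 m
P_cr = π²EI / L_e² = π² × 207×10⁹ × 2.398×10^-6 / 3.300² = 4.498×10^5 N

P_cr ≈ 450 kN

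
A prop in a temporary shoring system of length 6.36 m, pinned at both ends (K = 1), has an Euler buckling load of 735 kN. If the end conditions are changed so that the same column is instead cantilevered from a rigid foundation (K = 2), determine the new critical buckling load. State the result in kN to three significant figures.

P_cr ∝ 1/K², so P_cr,new = P_cr,old × (K_old/K_new)² = 735 × (1/2)²
= 735 × 0.2500 = 184 kN

P_cr ≈ 184 kN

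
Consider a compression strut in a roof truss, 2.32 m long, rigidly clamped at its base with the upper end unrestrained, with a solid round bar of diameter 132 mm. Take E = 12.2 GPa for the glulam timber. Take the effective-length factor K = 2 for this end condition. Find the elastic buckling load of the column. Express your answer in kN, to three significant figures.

P_cr ≈ 83.3 kN

I = πd⁴/64 = π×132⁴/64 = 1.490×10^7 mm⁴
I = 1.490×10^7 mm⁴ = 1.490×10^-5 m⁴
Effective length L_e = K·L = 2 × 2.32 = 4.640 m
P_cr = π²EI / L_e² = π² × 12.2×10⁹ × 1.490×10^-5 / 4.640² = 8.335×10^4 N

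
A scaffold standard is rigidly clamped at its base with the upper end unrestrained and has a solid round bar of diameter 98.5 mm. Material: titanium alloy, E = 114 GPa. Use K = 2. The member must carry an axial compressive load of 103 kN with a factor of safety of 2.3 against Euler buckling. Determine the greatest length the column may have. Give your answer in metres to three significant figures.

I = πd⁴/64 = π×98.5⁴/64 = 4.621×10^6 mm⁴
I = 4.621×10^-6 m⁴
Required critical load P_cr = n·P = 2.3 × 103 = 236.9 kN = 2.369×10^5 N
From P_cr = π²EI/(K·L)²:  L = (1/K)·√(π²EI/P_cr) = (1/2)·√(π²×1.14×10^11×4.621×10^-6/2.369×10^5)
L = 2.34 m

L_max ≈ 2.34 m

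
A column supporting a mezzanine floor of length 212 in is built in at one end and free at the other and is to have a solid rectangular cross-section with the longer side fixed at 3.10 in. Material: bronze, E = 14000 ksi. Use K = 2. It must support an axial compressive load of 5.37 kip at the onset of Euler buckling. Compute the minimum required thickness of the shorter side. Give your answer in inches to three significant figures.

b ≈ 3.00 in

L_e = K·L = 2 × 212 = 424.0 in
Required I = P_cr·L_e²/(π²E) = 5.370×10^3 × 424.0² / (π² × 1.40×10^7) = 6.987 in⁴
Rectangle, weak axis: I_min = h·b³/12 with h = 3.10 in fixed  ⇒  b = (12I/h)^(1/3) = 3.00 in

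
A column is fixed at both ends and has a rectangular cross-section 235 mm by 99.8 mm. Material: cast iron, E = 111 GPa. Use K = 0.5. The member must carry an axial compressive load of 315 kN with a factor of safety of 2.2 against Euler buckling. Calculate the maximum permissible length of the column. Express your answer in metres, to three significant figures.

Buckling occurs about the weak axis: I_min = h·b³/12 with b = 99.8 mm (the shorter side).
I_min = 235×99.8³/12 = 1.947×10^7 mm⁴
I = 1.947×10^-5 m⁴
Required critical load P_cr = n·P = 2.2 × 315 = 693.0 kN = 6.930×10^5 N
From P_cr = π²EI/(K·L)²:  L = (1/K)·√(π²EI/P_cr) = (1/0.5)·√(π²×1.11×10^11×1.947×10^-5/6.930×10^5)
L = 11.1 m

L_max ≈ 11.1 m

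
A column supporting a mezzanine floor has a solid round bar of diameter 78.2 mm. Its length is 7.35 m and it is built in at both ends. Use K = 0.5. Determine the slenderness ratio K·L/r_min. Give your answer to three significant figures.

For a solid circle r = d/4 = 78.2/4 = 19.55 mm
L_e = K·L = 0.5 × 7.35 m = 3.675 m = 3675.0 mm
λ = L_e / r_min = 3675.0 / 19.55 = 188

λ ≈ 188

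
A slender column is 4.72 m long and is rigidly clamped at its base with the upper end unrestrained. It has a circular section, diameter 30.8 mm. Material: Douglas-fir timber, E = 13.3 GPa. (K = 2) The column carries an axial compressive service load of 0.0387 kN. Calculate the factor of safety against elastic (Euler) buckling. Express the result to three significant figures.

I = πd⁴/64 = π×30.8⁴/64 = 4.417×10^4 mm⁴
I = 4.417×10^4 mm⁴ = 4.417×10^-8 m⁴
Effective length L_e = K·L = 2 × 4.72 = 9.440 m
P_cr = π²EI / L_e² = π² × 13.3×10⁹ × 4.417×10^-8 / 9.440² = 65.07 N
Factor of safety n = P_cr / P = 0.065070 / 0.0387 = 1.68

n ≈ 1.68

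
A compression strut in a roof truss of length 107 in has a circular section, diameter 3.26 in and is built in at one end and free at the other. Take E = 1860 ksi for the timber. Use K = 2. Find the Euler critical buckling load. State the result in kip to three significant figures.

I = πd⁴/64 = π×3.26⁴/64 = 5.544 in⁴
Effective length L_e = K·L = 2 × 107 = 214.0 in
P_cr = π²EI / L_e² = π² × 1860×10³ × 5.544 / 214.0² = 2.222×10^3 lb

P_cr ≈ 2.22 kip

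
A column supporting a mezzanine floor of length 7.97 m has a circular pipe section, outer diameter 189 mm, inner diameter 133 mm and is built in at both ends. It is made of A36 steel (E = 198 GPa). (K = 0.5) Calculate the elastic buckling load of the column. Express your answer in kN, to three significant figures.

P_cr ≈ 5820 kN

d_o = 189 mm, d_i = 133 mm
I = π(d_o⁴ − d_i⁴)/64 = π(189⁴ − 133.0⁴)/64 = 4.728×10^7 mm⁴
I = 4.728×10^7 mm⁴ = 4.728×10^-5 m⁴
Effective length L_e = K·L = 0.5 × 7.97 = 3.985 m
P_cr = π²EI / L_e² = π² × 198×10⁹ × 4.728×10^-5 / 3.985² = 5.818×10^6 N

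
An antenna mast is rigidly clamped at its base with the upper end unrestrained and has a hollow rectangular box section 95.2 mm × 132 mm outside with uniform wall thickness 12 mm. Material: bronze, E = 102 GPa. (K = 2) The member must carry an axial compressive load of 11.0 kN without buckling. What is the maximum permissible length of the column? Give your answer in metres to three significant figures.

L_max ≈ 12.0 m

Inner dimensions: h_i = 132 − 2×12 = 108.0 mm, b_i = 95.2 − 2×12 = 71.20 mm
Weak-axis I_min = (h_o·b_o³ − h_i·b_i³)/12 with b_o = 95.2, b_i = 71.20 mm (shorter outer/inner sides).
I_min = (132×95.2³ − 108.0×71.20³)/12 = 6.242×10^6 mm⁴
I = 6.242×10^-6 m⁴
At the buckling limit P_cr = P = 1.100×10^4 N
From P_cr = π²EI/(K·L)²:  L = (1/K)·√(π²EI/P_cr) = (1/2)·√(π²×1.02×10^11×6.242×10^-6/1.100×10^4)
L = 12.0 m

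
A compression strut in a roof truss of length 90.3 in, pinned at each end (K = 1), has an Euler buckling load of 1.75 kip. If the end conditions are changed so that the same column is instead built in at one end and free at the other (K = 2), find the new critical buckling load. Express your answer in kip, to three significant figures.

P_cr ∝ 1/K², so P_cr,new = P_cr,old × (K_old/K_new)² = 1.75 × (1/2)²
= 1.75 × 0.2500 = 0.438 kip

P_cr ≈ 0.438 kip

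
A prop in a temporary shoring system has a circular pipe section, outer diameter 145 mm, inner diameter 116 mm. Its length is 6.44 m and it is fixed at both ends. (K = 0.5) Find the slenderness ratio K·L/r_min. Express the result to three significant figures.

d_o = 145 mm, d_i = 116 mm
I = π(d_o⁴ − d_i⁴)/64 = π(145⁴ − 116.0⁴)/64 = 1.281×10^7 mm⁴
A = 5.945×10^3 mm²;  r_min = √(I/A) = √(1.281×10^7/5.945×10^3) = 46.42 mm
L_e = K·L = 0.5 × 6.44 m = 3.220 m = 3220.0 mm
λ = L_e / r_min = 3220.0 / 46.42 = 69.4

λ ≈ 69.4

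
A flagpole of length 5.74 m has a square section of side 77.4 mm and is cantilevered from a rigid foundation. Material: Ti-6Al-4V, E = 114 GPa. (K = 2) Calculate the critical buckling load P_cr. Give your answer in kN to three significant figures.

I = a⁴/12 = 77.4⁴/12 = 2.991×10^6 mm⁴
I = 2.991×10^6 mm⁴ = 2.991×10^-6 m⁴
Effective length L_e = K·L = 2 × 5.74 = 11.48 m
P_cr = π²EI / L_e² = π² × 114×10⁹ × 2.991×10^-6 / 11.48² = 2.553×10^4 N

P_cr ≈ 25.5 kN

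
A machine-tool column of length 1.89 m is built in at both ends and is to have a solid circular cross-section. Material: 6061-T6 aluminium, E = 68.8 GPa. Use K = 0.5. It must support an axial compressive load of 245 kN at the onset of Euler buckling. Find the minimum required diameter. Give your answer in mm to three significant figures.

L_e = K·L = 0.5 × 1.89 = 0.9450 m
Required I = P_cr·L_e²/(π²E) = 2.450×10^5 × 0.9450² / (π² × 6.88×10^10) = 3.222×10^-7 m⁴
I_req = 3.222×10^5 mm⁴
Solid circle: I = πd⁴/64  ⇒  d = (64I/π)^(1/4) = (64×3.222×10^5/π)^(1/4) = 50.6 mm

d ≈ 50.6 mm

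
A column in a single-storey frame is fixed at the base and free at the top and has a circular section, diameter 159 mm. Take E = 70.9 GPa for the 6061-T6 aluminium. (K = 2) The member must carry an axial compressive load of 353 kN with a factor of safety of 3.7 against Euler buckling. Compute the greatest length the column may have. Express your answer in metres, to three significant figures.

L_max ≈ 2.05 m

I = πd⁴/64 = π×159⁴/64 = 3.137×10^7 mm⁴
I = 3.137×10^-5 m⁴
Required critical load P_cr = n·P = 3.7 × 353 = 1306 kN = 1.306×10^6 N
From P_cr = π²EI/(K·L)²:  L = (1/K)·√(π²EI/P_cr) = (1/2)·√(π²×7.09×10^10×3.137×10^-5/1.306×10^6)
L = 2.05 m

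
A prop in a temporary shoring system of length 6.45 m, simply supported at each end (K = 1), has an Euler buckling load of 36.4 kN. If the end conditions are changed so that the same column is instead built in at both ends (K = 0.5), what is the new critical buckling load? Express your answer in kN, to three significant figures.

P_cr ∝ 1/K², so P_cr,new = P_cr,old × (K_old/K_new)² = 36.4 × (1/0.5)²
= 36.4 × 4.000 = 146 kN

P_cr ≈ 146 kN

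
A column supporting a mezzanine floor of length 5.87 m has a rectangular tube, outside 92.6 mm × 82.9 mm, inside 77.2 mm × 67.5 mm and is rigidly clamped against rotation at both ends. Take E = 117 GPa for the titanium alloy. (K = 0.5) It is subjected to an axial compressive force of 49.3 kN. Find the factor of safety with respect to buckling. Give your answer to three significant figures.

n ≈ 6.57

Weak-axis I_min = (h_o·b_o³ − h_i·b_i³)/12 with b_o = 82.9, b_i = 67.50 mm (shorter outer/inner sides).
I_min = (92.6×82.9³ − 77.20×67.50³)/12 = 2.418×10^6 mm⁴
I = 2.418×10^6 mm⁴ = 2.418×10^-6 m⁴
Effective length L_e = K·L = 0.5 × 5.87 = 2.935 m
P_cr = π²EI / L_e² = π² × 117×10⁹ × 2.418×10^-6 / 2.935² = 3.241×10^5 N
Factor of safety n = P_cr / P = 324.11 / 49.3 = 6.57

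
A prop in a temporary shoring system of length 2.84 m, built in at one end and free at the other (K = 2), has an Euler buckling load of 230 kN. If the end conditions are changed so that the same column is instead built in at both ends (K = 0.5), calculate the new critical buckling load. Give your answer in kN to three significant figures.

P_cr ∝ 1/K², so P_cr,new = P_cr,old × (K_old/K_new)² = 230 × (2/0.5)²
= 230 × 16.00 = 3680 kN

P_cr ≈ 3680 kN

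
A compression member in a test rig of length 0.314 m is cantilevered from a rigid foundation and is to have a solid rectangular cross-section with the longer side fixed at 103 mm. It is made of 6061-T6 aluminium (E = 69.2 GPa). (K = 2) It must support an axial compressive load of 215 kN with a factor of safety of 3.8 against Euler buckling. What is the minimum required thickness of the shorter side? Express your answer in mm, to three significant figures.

b ≈ 38.0 mm

Required P_cr = n·P = 3.8 × 215 = 817.0 kN
L_e = K·L = 2 × 0.314 = 0.6280 m
Required I = P_cr·L_e²/(π²E) = 8.170×10^5 × 0.6280² / (π² × 6.92×10^10) = 4.718×10^-7 m⁴
I_req = 4.718×10^5 mm⁴
Rectangle, weak axis: I_min = h·b³/12 with h = 103 mm fixed  ⇒  b = (12I/h)^(1/3) = 38.0 mm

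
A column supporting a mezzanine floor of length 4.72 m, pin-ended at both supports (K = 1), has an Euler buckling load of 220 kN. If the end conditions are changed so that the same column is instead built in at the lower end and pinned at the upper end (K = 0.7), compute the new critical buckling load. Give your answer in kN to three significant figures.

P_cr ∝ 1/K², so P_cr,new = P_cr,old × (K_old/K_new)² = 220 × (1/0.7)²
= 220 × 2.041 = 449 kN

P_cr ≈ 449 kN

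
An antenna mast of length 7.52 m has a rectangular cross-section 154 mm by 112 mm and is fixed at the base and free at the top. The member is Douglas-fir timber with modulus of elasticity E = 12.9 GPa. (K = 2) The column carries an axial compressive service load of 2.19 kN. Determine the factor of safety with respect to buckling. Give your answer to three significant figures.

Buckling occurs about the weak axis: I_min = h·b³/12 with b = 112 mm (the shorter side).
I_min = 154×112³/12 = 1.803×10^7 mm⁴
I = 1.803×10^7 mm⁴ = 1.803×10^-5 m⁴
Effective length L_e = K·L = 2 × 7.52 = 15.04 m
P_cr = π²EI / L_e² = π² × 12.9×10⁹ × 1.803×10^-5 / 15.04² = 1.015×10^4 N
Factor of safety n = P_cr / P = 10.148 / 2.19 = 4.63

n ≈ 4.63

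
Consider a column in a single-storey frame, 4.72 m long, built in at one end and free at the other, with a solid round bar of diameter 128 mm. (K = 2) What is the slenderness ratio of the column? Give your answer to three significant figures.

For a solid circle r = d/4 = 128/4 = 32.00 mm
L_e = K·L = 2 × 4.72 m = 9.440 m = 9440.0 mm
λ = L_e / r_min = 9440.0 / 32.00 = 295

λ ≈ 295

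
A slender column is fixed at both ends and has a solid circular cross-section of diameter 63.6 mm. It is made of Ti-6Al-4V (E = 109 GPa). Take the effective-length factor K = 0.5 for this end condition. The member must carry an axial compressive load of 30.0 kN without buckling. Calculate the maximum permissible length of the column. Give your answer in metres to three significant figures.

L_max ≈ 10.7 m

I = πd⁴/64 = π×63.6⁴/64 = 8.032×10^5 mm⁴
I = 8.032×10^-7 m⁴
At the buckling limit P_cr = P = 3.000×10^4 N
From P_cr = π²EI/(K·L)²:  L = (1/K)·√(π²EI/P_cr) = (1/0.5)·√(π²×1.09×10^11×8.032×10^-7/3.000×10^4)
L = 10.7 m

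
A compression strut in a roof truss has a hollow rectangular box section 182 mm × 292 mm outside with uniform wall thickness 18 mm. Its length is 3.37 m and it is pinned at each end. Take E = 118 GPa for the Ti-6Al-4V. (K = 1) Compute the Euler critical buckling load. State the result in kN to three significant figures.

P_cr ≈ 8230 kN

Inner dimensions: h_i = 292 − 2×18 = 256.0 mm, b_i = 182 − 2×18 = 146.0 mm
Weak-axis I_min = (h_o·b_o³ − h_i·b_i³)/12 with b_o = 182, b_i = 146.0 mm (shorter outer/inner sides).
I_min = (292×182³ − 256.0×146.0³)/12 = 8.030×10^7 mm⁴
I = 8.030×10^7 mm⁴ = 8.030×10^-5 m⁴
Effective length L_e = K·L = 1 × 3.37 = 3.370 m
P_cr = π²EI / L_e² = π² × 118×10⁹ × 8.030×10^-5 / 3.370² = 8.235×10^6 N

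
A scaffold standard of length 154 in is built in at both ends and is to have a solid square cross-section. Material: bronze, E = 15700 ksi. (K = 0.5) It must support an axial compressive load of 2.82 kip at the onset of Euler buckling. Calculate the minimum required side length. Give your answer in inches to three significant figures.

a ≈ 1.07 in

L_e = K·L = 0.5 × 154 = 77.00 in
Required I = P_cr·L_e²/(π²E) = 2.820×10^3 × 77.00² / (π² × 1.57×10^7) = 0.1079 in⁴
Solid square: I = a⁴/12  ⇒  a = (12I)^(1/4) = (12×0.1079)^(1/4) = 1.07 in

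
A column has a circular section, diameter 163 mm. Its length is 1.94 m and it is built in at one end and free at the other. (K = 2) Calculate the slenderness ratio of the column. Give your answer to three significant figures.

For a solid circle r = d/4 = 163/4 = 40.75 mm
L_e = K·L = 2 × 1.94 m = 3.880 m = 3880.0 mm
λ = L_e / r_min = 3880.0 / 40.75 = 95.2

λ ≈ 95.2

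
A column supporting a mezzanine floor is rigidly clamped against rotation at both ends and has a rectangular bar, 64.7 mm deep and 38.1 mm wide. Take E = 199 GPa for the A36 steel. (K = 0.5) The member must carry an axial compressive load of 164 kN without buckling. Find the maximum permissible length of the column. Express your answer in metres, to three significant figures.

Buckling occurs about the weak axis: I_min = h·b³/12 with b = 38.1 mm (the shorter side).
I_min = 64.7×38.1³/12 = 2.982×10^5 mm⁴
I = 2.982×10^-7 m⁴
At the buckling limit P_cr = P = 1.640×10^5 N
From P_cr = π²EI/(K·L)²:  L = (1/K)·√(π²EI/P_cr) = (1/0.5)·√(π²×1.99×10^11×2.982×10^-7/1.640×10^5)
L = 3.78 m

L_max ≈ 3.78 m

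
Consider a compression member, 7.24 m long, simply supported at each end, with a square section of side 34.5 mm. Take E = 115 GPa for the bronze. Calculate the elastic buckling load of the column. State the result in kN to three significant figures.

P_cr ≈ 2.56 kN

I = a⁴/12 = 34.5⁴/12 = 1.181×10^5 mm⁴
I = 1.181×10^5 mm⁴ = 1.181×10^-7 m⁴
Effective length L_e = K·L = 1 × 7.24 = 7.240 m
P_cr = π²EI / L_e² = π² × 115×10⁹ × 1.181×10^-7 / 7.240² = 2.556×10^3 N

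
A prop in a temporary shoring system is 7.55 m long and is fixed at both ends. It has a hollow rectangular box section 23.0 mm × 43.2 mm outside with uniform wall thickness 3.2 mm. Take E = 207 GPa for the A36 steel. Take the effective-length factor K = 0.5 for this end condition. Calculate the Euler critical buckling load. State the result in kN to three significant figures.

Inner dimensions: h_i = 43.2 − 2×3.2 = 36.80 mm, b_i = 23.0 − 2×3.2 = 16.60 mm
Weak-axis I_min = (h_o·b_o³ − h_i·b_i³)/12 with b_o = 23.0, b_i = 16.60 mm (shorter outer/inner sides).
I_min = (43.2×23.0³ − 36.80×16.60³)/12 = 2.977×10^4 mm⁴
I = 2.977×10^4 mm⁴ = 2.977×10^-8 m⁴
Effective length L_e = K·L = 0.5 × 7.55 = 3.775 m
P_cr = π²EI / L_e² = π² × 207×10⁹ × 2.977×10^-8 / 3.775² = 4.268×10^3 N

P_cr ≈ 4.27 kN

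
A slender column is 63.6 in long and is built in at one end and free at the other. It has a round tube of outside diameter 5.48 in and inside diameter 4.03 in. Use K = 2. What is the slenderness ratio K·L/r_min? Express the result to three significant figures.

d_o = 5.48 in, d_i = 4.03 in
I = π(d_o⁴ − d_i⁴)/64 = π(5.48⁴ − 4.030⁴)/64 = 31.32 in⁴
A = 10.83 in²;  r_min = √(I/A) = √(31.32/10.83) = 1.701 in
L_e = K·L = 2 × 63.6 = 127.2 in
λ = L_e / r_min = 127.20 / 1.701 = 74.8

λ ≈ 74.8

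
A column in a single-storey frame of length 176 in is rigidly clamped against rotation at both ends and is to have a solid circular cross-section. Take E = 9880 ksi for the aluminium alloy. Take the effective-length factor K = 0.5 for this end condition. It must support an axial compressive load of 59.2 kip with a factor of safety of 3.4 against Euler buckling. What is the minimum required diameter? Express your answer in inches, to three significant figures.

Required P_cr = n·P = 3.4 × 59.2 = 201.3 kip
L_e = K·L = 0.5 × 176 = 88.00 in
Required I = P_cr·L_e²/(π²E) = 2.013×10^5 × 88.00² / (π² × 9.88×10^6) = 15.98 in⁴
Solid circle: I = πd⁴/64  ⇒  d = (64I/π)^(1/4) = (64×15.98/π)^(1/4) = 4.25 in

d ≈ 4.25 in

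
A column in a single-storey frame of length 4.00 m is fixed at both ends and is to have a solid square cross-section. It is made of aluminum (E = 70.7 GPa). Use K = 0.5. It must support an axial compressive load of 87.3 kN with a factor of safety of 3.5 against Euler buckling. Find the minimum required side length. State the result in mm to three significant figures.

Required P_cr = n·P = 3.5 × 87.3 = 305.6 kN
L_e = K·L = 0.5 × 4.00 = 2.000 m
Required I = P_cr·L_e²/(π²E) = 3.055×10^5 × 2.000² / (π² × 7.07×10^10) = 1.752×10^-6 m⁴
I_req = 1.752×10^6 mm⁴
Solid square: I = a⁴/12  ⇒  a = (12I)^(1/4) = (12×1.752×10^6)^(1/4) = 67.7 mm

a ≈ 67.7 mm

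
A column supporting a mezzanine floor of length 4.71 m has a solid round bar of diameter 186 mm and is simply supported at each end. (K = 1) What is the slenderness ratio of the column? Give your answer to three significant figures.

λ ≈ 101

For a solid circle r = d/4 = 186/4 = 46.50 mm
L_e = K·L = 1 × 4.71 m = 4.710 m = 4710.0 mm
λ = L_e / r_min = 4710.0 / 46.50 = 101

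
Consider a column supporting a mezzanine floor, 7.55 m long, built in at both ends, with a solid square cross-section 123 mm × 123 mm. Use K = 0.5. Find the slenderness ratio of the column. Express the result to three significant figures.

For a square r = a/√12 = 123/√12 = 35.51 mm
L_e = K·L = 0.5 × 7.55 m = 3.775 m = 3775.0 mm
λ = L_e / r_min = 3775.0 / 35.51 = 106

λ ≈ 106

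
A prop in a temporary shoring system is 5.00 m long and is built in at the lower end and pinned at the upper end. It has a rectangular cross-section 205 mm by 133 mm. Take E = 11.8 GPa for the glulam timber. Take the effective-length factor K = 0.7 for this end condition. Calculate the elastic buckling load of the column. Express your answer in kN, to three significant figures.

Buckling occurs about the weak axis: I_min = h·b³/12 with b = 133 mm (the shorter side).
I_min = 205×133³/12 = 4.019×10^7 mm⁴
I = 4.019×10^7 mm⁴ = 4.019×10^-5 m⁴
Effective length L_e = K·L = 0.7 × 5.00 = 3.500 m
P_cr = π²EI / L_e² = π² × 11.8×10⁹ × 4.019×10^-5 / 3.500² = 3.821×10^5 N

P_cr ≈ 382 kN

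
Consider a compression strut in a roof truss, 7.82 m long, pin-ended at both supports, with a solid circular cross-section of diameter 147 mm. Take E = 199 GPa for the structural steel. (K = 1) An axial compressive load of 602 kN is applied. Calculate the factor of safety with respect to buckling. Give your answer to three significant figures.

n ≈ 1.22

I = πd⁴/64 = π×147⁴/64 = 2.292×10^7 mm⁴
I = 2.292×10^7 mm⁴ = 2.292×10^-5 m⁴
Effective length L_e = K·L = 1 × 7.82 = 7.820 m
P_cr = π²EI / L_e² = π² × 199×10⁹ × 2.292×10^-5 / 7.820² = 7.362×10^5 N
Factor of safety n = P_cr / P = 736.17 / 602 = 1.22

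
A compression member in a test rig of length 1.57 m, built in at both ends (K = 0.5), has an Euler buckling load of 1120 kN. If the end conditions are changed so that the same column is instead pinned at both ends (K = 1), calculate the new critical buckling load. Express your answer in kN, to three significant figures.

P_cr ∝ 1/K², so P_cr,new = P_cr,old × (K_old/K_new)² = 1120 × (0.5/1)²
= 1120 × 0.2500 = 280 kN

P_cr ≈ 280 kN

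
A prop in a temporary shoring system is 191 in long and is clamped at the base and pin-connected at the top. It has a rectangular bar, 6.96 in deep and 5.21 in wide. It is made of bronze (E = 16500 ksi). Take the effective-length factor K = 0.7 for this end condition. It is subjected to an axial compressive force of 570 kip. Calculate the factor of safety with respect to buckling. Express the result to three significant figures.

Buckling occurs about the weak axis: I_min = h·b³/12 with b = 5.21 in (the shorter side).
I_min = 6.96×5.21³/12 = 82.02 in⁴
Effective length L_e = K·L = 0.7 × 191 = 133.7 in
P_cr = π²EI / L_e² = π² × 16500×10³ × 82.02 / 133.7² = 7.472×10^5 lb
Factor of safety n = P_cr / P = 747.24 / 570 = 1.31

n ≈ 1.31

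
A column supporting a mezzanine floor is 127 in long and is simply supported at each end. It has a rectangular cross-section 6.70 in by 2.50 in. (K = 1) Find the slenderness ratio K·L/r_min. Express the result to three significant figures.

λ ≈ 176

For a rectangle r_min = b/√12 = 2.50/√12 = 0.7217 in
L_e = K·L = 1 × 127 = 127.0 in
λ = L_e / r_min = 127.00 / 0.7217 = 176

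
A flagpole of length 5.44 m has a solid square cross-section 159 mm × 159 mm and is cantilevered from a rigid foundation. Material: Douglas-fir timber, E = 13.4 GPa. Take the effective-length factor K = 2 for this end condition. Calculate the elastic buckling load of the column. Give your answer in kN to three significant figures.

I = a⁴/12 = 159⁴/12 = 5.326×10^7 mm⁴
I = 5.326×10^7 mm⁴ = 5.326×10^-5 m⁴
Effective length L_e = K·L = 2 × 5.44 = 10.88 m
P_cr = π²EI / L_e² = π² × 13.4×10⁹ × 5.326×10^-5 / 10.88² = 5.951×10^4 N

P_cr ≈ 59.5 kN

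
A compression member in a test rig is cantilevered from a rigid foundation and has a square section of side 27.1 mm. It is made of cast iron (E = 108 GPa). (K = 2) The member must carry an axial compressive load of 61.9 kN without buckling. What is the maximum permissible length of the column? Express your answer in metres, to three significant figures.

L_max ≈ 0.440 m

I = a⁴/12 = 27.1⁴/12 = 4.495×10^4 mm⁴
I = 4.495×10^-8 m⁴
At the buckling limit P_cr = P = 6.190×10^4 N
From P_cr = π²EI/(K·L)²:  L = (1/K)·√(π²EI/P_cr) = (1/2)·√(π²×1.08×10^11×4.495×10^-8/6.190×10^4)
L = 0.440 m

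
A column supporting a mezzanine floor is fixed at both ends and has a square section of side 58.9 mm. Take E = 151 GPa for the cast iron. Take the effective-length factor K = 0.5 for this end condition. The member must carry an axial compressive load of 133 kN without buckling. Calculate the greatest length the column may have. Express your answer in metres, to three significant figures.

I = a⁴/12 = 58.9⁴/12 = 1.003×10^6 mm⁴
I = 1.003×10^-6 m⁴
At the buckling limit P_cr = P = 1.330×10^5 N
From P_cr = π²EI/(K·L)²:  L = (1/K)·√(π²EI/P_cr) = (1/0.5)·√(π²×1.51×10^11×1.003×10^-6/1.330×10^5)
L = 6.70 m

L_max ≈ 6.70 m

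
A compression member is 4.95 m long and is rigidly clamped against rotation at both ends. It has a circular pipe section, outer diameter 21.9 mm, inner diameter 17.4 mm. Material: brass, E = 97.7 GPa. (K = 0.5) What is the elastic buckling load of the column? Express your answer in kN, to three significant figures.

d_o = 21.9 mm, d_i = 17.4 mm
I = π(d_o⁴ − d_i⁴)/64 = π(21.9⁴ − 17.40⁴)/64 = 6.792×10^3 mm⁴
I = 6.792×10^3 mm⁴ = 6.792×10^-9 m⁴
Effective length L_e = K·L = 0.5 × 4.95 = 2.475 m
P_cr = π²EI / L_e² = π² × 97.7×10⁹ × 6.792×10^-9 / 2.475² = 1.069×10^3 N

P_cr ≈ 1.07 kN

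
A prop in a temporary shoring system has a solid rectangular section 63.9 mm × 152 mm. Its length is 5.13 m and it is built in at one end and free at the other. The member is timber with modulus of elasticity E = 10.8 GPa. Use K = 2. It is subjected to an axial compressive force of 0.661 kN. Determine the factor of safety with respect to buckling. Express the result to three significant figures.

n ≈ 5.06

Buckling occurs about the weak axis: I_min = h·b³/12 with b = 63.9 mm (the shorter side).
I_min = 152×63.9³/12 = 3.305×10^6 mm⁴
I = 3.305×10^6 mm⁴ = 3.305×10^-6 m⁴
Effective length L_e = K·L = 2 × 5.13 = 10.26 m
P_cr = π²EI / L_e² = π² × 10.8×10⁹ × 3.305×10^-6 / 10.26² = 3.347×10^3 N
Factor of safety n = P_cr / P = 3.3465 / 0.661 = 5.06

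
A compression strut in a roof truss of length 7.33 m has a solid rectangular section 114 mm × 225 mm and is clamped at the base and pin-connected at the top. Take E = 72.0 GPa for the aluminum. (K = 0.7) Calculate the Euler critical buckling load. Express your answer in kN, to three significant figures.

P_cr ≈ 750 kN

Buckling occurs about the weak axis: I_min = h·b³/12 with b = 114 mm (the shorter side).
I_min = 225×114³/12 = 2.778×10^7 mm⁴
I = 2.778×10^7 mm⁴ = 2.778×10^-5 m⁴
Effective length L_e = K·L = 0.7 × 7.33 = 5.131 m
P_cr = π²EI / L_e² = π² × 72.0×10⁹ × 2.778×10^-5 / 5.131² = 7.498×10^5 N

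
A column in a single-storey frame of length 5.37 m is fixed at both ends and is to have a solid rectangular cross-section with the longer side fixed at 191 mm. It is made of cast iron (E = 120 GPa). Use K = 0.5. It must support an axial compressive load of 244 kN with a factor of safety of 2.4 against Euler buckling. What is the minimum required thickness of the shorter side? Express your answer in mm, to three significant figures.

Required P_cr = n·P = 2.4 × 244 = 585.6 kN
L_e = K·L = 0.5 × 5.37 = 2.685 m
Required I = P_cr·L_e²/(π²E) = 5.856×10^5 × 2.685² / (π² × 1.20×10^11) = 3.565×10^-6 m⁴
I_req = 3.565×10^6 mm⁴
Rectangle, weak axis: I_min = h·b³/12 with h = 191 mm fixed  ⇒  b = (12I/h)^(1/3) = 60.7 mm

b ≈ 60.7 mm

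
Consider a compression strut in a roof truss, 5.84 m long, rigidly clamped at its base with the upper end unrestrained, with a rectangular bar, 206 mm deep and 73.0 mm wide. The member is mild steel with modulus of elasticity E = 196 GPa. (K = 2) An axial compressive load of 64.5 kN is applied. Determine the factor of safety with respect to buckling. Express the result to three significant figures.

Buckling occurs about the weak axis: I_min = h·b³/12 with b = 73.0 mm (the shorter side).
I_min = 206×73.0³/12 = 6.678×10^6 mm⁴
I = 6.678×10^6 mm⁴ = 6.678×10^-6 m⁴
Effective length L_e = K·L = 2 × 5.84 = 11.68 m
P_cr = π²EI / L_e² = π² × 196×10⁹ × 6.678×10^-6 / 11.68² = 9.469×10^4 N
Factor of safety n = P_cr / P = 94.694 / 64.5 = 1.47

n ≈ 1.47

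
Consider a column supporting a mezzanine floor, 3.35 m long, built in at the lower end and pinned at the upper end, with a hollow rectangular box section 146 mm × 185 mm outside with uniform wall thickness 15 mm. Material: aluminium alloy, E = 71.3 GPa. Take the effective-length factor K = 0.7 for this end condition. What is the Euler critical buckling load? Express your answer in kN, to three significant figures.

P_cr ≈ 3560 kN

Inner dimensions: h_i = 185 − 2×15 = 155.0 mm, b_i = 146 − 2×15 = 116.0 mm
Weak-axis I_min = (h_o·b_o³ − h_i·b_i³)/12 with b_o = 146, b_i = 116.0 mm (shorter outer/inner sides).
I_min = (185×146³ − 155.0×116.0³)/12 = 2.782×10^7 mm⁴
I = 2.782×10^7 mm⁴ = 2.782×10^-5 m⁴
Effective length L_e = K·L = 0.7 × 3.35 = 2.345 m
P_cr = π²EI / L_e² = π² × 71.3×10⁹ × 2.782×10^-5 / 2.345² = 3.560×10^6 N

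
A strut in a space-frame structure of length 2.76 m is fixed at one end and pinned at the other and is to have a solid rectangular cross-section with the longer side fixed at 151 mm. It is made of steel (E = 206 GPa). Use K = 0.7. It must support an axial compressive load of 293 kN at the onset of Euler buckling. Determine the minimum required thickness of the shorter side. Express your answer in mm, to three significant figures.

b ≈ 35.0 mm

L_e = K·L = 0.7 × 2.76 = 1.932 m
Required I = P_cr·L_e²/(π²E) = 2.930×10^5 × 1.932² / (π² × 2.06×10^11) = 5.379×10^-7 m⁴
I_req = 5.379×10^5 mm⁴
Rectangle, weak axis: I_min = h·b³/12 with h = 151 mm fixed  ⇒  b = (12I/h)^(1/3) = 35.0 mm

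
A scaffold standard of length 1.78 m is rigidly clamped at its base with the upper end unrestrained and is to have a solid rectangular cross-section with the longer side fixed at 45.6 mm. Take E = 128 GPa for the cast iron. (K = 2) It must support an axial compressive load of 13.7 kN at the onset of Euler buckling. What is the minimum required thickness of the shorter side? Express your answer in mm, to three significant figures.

L_e = K·L = 2 × 1.78 = 3.560 m
Required I = P_cr·L_e²/(π²E) = 1.370×10^4 × 3.560² / (π² × 1.28×10^11) = 1.374×10^-7 m⁴
I_req = 1.374×10^5 mm⁴
Rectangle, weak axis: I_min = h·b³/12 with h = 45.6 mm fixed  ⇒  b = (12I/h)^(1/3) = 33.1 mm

b ≈ 33.1 mm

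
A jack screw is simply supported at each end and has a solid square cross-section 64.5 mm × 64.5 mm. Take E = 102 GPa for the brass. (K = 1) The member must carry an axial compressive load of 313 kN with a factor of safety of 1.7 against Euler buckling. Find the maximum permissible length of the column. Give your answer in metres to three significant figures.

I = a⁴/12 = 64.5⁴/12 = 1.442×10^6 mm⁴
I = 1.442×10^-6 m⁴
Required critical load P_cr = n·P = 1.7 × 313 = 532.1 kN = 5.321×10^5 N
From P_cr = π²EI/(K·L)²:  L = (1/K)·√(π²EI/P_cr) = (1/1)·√(π²×1.02×10^11×1.442×10^-6/5.321×10^5)
L = 1.65 m

L_max ≈ 1.65 m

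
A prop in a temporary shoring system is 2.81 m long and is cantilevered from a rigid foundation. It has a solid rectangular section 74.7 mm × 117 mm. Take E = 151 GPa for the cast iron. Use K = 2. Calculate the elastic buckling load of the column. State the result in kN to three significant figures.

Buckling occurs about the weak axis: I_min = h·b³/12 with b = 74.7 mm (the shorter side).
I_min = 117×74.7³/12 = 4.064×10^6 mm⁴
I = 4.064×10^6 mm⁴ = 4.064×10^-6 m⁴
Effective length L_e = K·L = 2 × 2.81 = 5.620 m
P_cr = π²EI / L_e² = π² × 151×10⁹ × 4.064×10^-6 / 5.620² = 1.918×10^5 N

P_cr ≈ 192 kN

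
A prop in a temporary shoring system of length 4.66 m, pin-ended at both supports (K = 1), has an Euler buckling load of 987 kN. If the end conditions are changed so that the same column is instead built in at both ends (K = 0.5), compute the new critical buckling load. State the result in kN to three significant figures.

P_cr ≈ 3950 kN

P_cr ∝ 1/K², so P_cr,new = P_cr,old × (K_old/K_new)² = 987 × (1/0.5)²
= 987 × 4.000 = 3950 kN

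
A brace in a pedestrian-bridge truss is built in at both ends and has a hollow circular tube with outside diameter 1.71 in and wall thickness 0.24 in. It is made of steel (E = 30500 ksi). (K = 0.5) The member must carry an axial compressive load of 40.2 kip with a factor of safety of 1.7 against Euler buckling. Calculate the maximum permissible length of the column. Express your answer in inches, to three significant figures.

Inner diameter d_i = 1.71 − 2×0.24 = 1.230 in
I = π(d_o⁴ − d_i⁴)/64 = π(1.71⁴ − 1.230⁴)/64 = 0.3074 in⁴
Required critical load P_cr = n·P = 1.7 × 40.2 = 68.34 kip = 6.834×10^4 lb
From P_cr = π²EI/(K·L)²:  L = (1/K)·√(π²EI/P_cr) = (1/0.5)·√(π²×3.05×10^7×0.3074/6.834×10^4)
L = 73.6 in

L_max ≈ 73.6 in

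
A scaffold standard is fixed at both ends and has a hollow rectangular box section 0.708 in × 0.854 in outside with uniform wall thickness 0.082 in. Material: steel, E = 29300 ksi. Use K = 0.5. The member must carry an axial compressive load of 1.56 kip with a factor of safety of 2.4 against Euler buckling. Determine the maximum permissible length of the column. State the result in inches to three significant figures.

L_max ≈ 70.3 in

Inner dimensions: h_i = 0.854 − 2×0.082 = 0.6900 in, b_i = 0.708 − 2×0.082 = 0.5440 in
Weak-axis I_min = (h_o·b_o³ − h_i·b_i³)/12 with b_o = 0.708, b_i = 0.5440 in (shorter outer/inner sides).
I_min = (0.854×0.708³ − 0.6900×0.5440³)/12 = 1.600×10^-2 in⁴
Required critical load P_cr = n·P = 2.4 × 1.56 = 3.744 kip = 3.744×10^3 lb
From P_cr = π²EI/(K·L)²:  L = (1/K)·√(π²EI/P_cr) = (1/0.5)·√(π²×2.93×10^7×1.600×10^-2/3.744×10^3)
L = 70.3 in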